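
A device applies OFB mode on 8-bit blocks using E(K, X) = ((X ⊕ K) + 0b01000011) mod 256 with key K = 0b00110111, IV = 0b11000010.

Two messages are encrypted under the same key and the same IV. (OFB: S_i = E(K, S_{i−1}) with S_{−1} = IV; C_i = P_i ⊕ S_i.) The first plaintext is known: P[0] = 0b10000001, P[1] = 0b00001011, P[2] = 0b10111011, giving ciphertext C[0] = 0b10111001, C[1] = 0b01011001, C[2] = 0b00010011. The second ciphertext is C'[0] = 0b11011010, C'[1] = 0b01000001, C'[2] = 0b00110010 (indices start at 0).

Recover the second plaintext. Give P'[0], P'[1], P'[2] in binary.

P'[0] = 0b11100010, P'[1] = 0b00010011, P'[2] = 0b10011010

In OFB with a reused IV, both messages share the same keystream S_i, so C_i ⊕ C'_i = P_i ⊕ P'_i and thus P'_i = P_i ⊕ C_i ⊕ C'_i.
P'[0]: 0b10000001 ⊕ 0b10111001 ⊕ 0b11011010 = 0b11100010.
P'[1]: 0b00001011 ⊕ 0b01011001 ⊕ 0b01000001 = 0b00010011.
P'[2]: 0b10111011 ⊕ 0b00010011 ⊕ 0b00110010 = 0b10011010.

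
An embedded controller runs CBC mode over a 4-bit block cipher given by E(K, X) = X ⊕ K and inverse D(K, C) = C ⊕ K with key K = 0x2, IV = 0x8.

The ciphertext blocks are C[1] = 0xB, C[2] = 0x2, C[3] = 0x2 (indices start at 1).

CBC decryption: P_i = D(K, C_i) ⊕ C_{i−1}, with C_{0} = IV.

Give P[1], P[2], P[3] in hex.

P[1] = 0x1, P[2] = 0xB, P[3] = 0x2

P[1]: D(K, 0xB) = 0x9; 0x9 ⊕ 0x8 = 0x1.
P[2]: D(K, 0x2) = 0x0; 0x0 ⊕ 0xB = 0xB.
P[3]: D(K, 0x2) = 0x0; 0x0 ⊕ 0x2 = 0x2.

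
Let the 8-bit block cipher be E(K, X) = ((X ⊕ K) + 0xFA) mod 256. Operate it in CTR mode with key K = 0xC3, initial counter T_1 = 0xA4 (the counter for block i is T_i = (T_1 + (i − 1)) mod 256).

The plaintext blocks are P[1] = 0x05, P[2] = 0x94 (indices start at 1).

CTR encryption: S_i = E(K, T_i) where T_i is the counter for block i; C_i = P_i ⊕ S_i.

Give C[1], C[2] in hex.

C[1] = 0x64, C[2] = 0xF4

C[1]: T = 0xA4, S = E(K, T) = 0x61; 0x05 ⊕ 0x61 = 0x64.
C[2]: T = 0xA5, S = E(K, T) = 0x60; 0x94 ⊕ 0x60 = 0xF4.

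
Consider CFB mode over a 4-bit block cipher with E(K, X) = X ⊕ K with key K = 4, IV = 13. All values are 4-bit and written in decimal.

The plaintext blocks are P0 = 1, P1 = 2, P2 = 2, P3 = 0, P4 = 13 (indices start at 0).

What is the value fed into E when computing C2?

CFB encryption: C_i = P_i ⊕ E(K, C_{i−1}), with C_{−1} = IV.
C0: E(K, 13) = 9; 1 ⊕ 9 = 8.
C1: E(K, 8) = 12; 2 ⊕ 12 = 14.
C2: E(K, 14) = 10; 2 ⊕ 10 = 8.
So the input to E for block 2 is 14.

14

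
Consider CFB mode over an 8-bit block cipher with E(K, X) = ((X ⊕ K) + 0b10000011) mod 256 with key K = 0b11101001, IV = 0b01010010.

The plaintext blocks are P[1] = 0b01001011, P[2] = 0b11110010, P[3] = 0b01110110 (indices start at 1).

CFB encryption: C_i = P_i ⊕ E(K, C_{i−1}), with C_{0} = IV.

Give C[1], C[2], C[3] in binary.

C[1] = 0b01110101, C[2] = 0b11101101, C[3] = 0b11110001

C[1]: E(K, 0b01010010) = 0b00111110; 0b01001011 ⊕ 0b00111110 = 0b01110101.
C[2]: E(K, 0b01110101) = 0b00011111; 0b11110010 ⊕ 0b00011111 = 0b11101101.
C[3]: E(K, 0b11101101) = 0b10000111; 0b01110110 ⊕ 0b10000111 = 0b11110001.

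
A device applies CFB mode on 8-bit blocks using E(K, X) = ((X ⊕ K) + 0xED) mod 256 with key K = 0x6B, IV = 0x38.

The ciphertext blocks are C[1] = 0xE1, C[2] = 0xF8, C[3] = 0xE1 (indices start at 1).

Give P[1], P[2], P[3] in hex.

CFB decryption: P_i = C_i ⊕ E(K, C_{i−1}), with C_{0} = IV.
P[1]: E(K, 0x38) = 0x40; 0xE1 ⊕ 0x40 = 0xA1.
P[2]: E(K, 0xE1) = 0x77; 0xF8 ⊕ 0x77 = 0x8F.
P[3]: E(K, 0xF8) = 0x80; 0xE1 ⊕ 0x80 = 0x61.

P[1] = 0xA1, P[2] = 0x8F, P[3] = 0x61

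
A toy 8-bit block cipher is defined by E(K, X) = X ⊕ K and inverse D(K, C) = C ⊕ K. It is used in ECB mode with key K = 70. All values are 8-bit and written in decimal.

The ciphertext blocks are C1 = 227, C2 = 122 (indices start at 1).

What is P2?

P2 = 60

ECB decryption: P_i = D(K, C_i).
P2: D(K, 122) = 60.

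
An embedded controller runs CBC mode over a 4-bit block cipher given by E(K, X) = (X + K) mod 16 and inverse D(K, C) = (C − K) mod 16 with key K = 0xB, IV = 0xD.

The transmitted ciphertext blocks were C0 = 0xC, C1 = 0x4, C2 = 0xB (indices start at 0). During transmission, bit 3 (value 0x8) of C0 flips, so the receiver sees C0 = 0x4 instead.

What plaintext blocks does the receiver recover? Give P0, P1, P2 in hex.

P0 = 0x4, P1 = 0xD, P2 = 0x4

CBC decryption: P_i = D(K, C_i) ⊕ C_{i−1}, with C_{−1} = IV.
Only C0 changed, to 0x4. In CBC, a change in C_i garbles P_i and flips the same bit in P_{i+1}. Decrypting the received ciphertext:
P0: D(K, 0x4) = 0x9; 0x9 ⊕ 0xD = 0x4.
P1: D(K, 0x4) = 0x9; 0x9 ⊕ 0x4 = 0xD.
P2: D(K, 0xB) = 0x0; 0x0 ⊕ 0x4 = 0x4.
Blocks that differ from the original plaintext: P0, P1.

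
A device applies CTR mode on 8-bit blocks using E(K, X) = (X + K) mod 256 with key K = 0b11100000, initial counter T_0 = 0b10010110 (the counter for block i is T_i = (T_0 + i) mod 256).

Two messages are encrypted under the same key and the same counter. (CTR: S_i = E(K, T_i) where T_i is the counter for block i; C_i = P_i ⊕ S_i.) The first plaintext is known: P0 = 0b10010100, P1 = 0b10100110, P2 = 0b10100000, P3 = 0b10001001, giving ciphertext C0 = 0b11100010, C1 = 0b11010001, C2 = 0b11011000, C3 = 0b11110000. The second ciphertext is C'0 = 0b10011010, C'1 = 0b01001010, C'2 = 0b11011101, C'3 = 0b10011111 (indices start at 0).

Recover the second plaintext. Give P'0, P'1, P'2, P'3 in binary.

P'0 = 0b11101100, P'1 = 0b00111101, P'2 = 0b10100101, P'3 = 0b11100110

In CTR with a reused counter, both messages share the same keystream S_i, so C_i ⊕ C'_i = P_i ⊕ P'_i and thus P'_i = P_i ⊕ C_i ⊕ C'_i.
P'0: 0b10010100 ⊕ 0b11100010 ⊕ 0b10011010 = 0b11101100.
P'1: 0b10100110 ⊕ 0b11010001 ⊕ 0b01001010 = 0b00111101.
P'2: 0b10100000 ⊕ 0b11011000 ⊕ 0b11011101 = 0b10100101.
P'3: 0b10001001 ⊕ 0b11110000 ⊕ 0b10011111 = 0b11100110.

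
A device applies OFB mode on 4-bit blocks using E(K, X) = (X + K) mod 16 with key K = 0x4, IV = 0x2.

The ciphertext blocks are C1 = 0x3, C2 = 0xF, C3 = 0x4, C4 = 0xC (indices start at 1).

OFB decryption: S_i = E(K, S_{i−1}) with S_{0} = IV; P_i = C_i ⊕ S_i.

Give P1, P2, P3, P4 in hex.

P1: S = E(K, 0x2) = 0x6; 0x3 ⊕ 0x6 = 0x5.
P2: S = E(K, 0x6) = 0xA; 0xF ⊕ 0xA = 0x5.
P3: S = E(K, 0xA) = 0xE; 0x4 ⊕ 0xE = 0xA.
P4: S = E(K, 0xE) = 0x2; 0xC ⊕ 0x2 = 0xE.

P1 = 0x5, P2 = 0x5, P3 = 0xA, P4 = 0xE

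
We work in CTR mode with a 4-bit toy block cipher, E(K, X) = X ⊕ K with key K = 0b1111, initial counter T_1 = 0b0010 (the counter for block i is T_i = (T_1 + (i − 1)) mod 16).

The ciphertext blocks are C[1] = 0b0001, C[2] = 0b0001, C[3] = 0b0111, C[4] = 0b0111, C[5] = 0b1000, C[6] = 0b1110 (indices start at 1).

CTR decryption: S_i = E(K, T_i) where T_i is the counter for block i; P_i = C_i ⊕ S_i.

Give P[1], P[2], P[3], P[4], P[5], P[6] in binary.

P[1] = 0b1100, P[2] = 0b1101, P[3] = 0b1100, P[4] = 0b1101, P[5] = 0b0001, P[6] = 0b0110

P[1]: T = 0b0010, S = E(K, T) = 0b1101; 0b0001 ⊕ 0b1101 = 0b1100.
P[2]: T = 0b0011, S = E(K, T) = 0b1100; 0b0001 ⊕ 0b1100 = 0b1101.
P[3]: T = 0b0100, S = E(K, T) = 0b1011; 0b0111 ⊕ 0b1011 = 0b1100.
P[4]: T = 0b0101, S = E(K, T) = 0b1010; 0b0111 ⊕ 0b1010 = 0b1101.
P[5]: T = 0b0110, S = E(K, T) = 0b1001; 0b1000 ⊕ 0b1001 = 0b0001.
P[6]: T = 0b0111, S = E(K, T) = 0b1000; 0b1110 ⊕ 0b1000 = 0b0110.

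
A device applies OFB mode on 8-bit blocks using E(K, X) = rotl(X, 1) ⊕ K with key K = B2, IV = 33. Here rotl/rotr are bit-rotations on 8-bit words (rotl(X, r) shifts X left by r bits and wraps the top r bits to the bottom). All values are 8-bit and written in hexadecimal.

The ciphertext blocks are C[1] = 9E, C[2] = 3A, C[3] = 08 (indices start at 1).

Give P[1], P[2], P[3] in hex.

OFB decryption: S_i = E(K, S_{i−1}) with S_{0} = IV; P_i = C_i ⊕ S_i.
P[1]: S = E(K, 33) = D4; 9E ⊕ D4 = 4A.
P[2]: S = E(K, D4) = 1B; 3A ⊕ 1B = 21.
P[3]: S = E(K, 1B) = 84; 08 ⊕ 84 = 8C.

P[1] = 4A, P[2] = 21, P[3] = 8C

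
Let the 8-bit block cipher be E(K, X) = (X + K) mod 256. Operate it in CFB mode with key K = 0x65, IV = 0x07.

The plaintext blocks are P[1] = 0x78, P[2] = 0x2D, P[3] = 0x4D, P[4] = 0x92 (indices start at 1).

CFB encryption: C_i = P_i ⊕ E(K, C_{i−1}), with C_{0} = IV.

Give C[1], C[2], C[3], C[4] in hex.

C[1] = 0x14, C[2] = 0x54, C[3] = 0xF4, C[4] = 0xCB

C[1]: E(K, 0x07) = 0x6C; 0x78 ⊕ 0x6C = 0x14.
C[2]: E(K, 0x14) = 0x79; 0x2D ⊕ 0x79 = 0x54.
C[3]: E(K, 0x54) = 0xB9; 0x4D ⊕ 0xB9 = 0xF4.
C[4]: E(K, 0xF4) = 0x59; 0x92 ⊕ 0x59 = 0xCB.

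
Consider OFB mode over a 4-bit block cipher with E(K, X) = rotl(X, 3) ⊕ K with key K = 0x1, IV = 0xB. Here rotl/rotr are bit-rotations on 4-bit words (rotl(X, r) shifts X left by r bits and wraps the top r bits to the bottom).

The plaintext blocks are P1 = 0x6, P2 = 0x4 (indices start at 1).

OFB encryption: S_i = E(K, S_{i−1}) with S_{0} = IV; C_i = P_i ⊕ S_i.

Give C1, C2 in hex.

C1: S = E(K, 0xB) = 0xC; 0x6 ⊕ 0xC = 0xA.
C2: S = E(K, 0xC) = 0x7; 0x4 ⊕ 0x7 = 0x3.

C1 = 0xA, C2 = 0x3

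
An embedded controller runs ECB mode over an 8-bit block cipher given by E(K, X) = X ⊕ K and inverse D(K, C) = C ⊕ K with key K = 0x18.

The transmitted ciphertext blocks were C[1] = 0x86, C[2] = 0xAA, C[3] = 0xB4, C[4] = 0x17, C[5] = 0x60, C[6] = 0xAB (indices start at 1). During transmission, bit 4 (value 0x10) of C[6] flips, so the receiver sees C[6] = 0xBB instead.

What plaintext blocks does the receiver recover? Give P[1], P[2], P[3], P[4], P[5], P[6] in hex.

P[1] = 0x9E, P[2] = 0xB2, P[3] = 0xAC, P[4] = 0x0F, P[5] = 0x78, P[6] = 0xA3

ECB decryption: P_i = D(K, C_i).
Only C[6] changed, to 0xBB. In ECB, a change in C_i affects only P_i. Decrypting the received ciphertext:
P[1]: D(K, 0x86) = 0x9E.
P[2]: D(K, 0xAA) = 0xB2.
P[3]: D(K, 0xB4) = 0xAC.
P[4]: D(K, 0x17) = 0x0F.
P[5]: D(K, 0x60) = 0x78.
P[6]: D(K, 0xBB) = 0xA3.
Blocks that differ from the original plaintext: P[6].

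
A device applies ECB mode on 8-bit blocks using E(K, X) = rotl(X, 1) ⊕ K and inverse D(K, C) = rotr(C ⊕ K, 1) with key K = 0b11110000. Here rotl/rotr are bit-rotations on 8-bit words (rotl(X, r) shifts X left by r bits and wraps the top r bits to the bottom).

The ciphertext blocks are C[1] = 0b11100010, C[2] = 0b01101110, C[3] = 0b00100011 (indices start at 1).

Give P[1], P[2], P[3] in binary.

ECB decryption: P_i = D(K, C_i).
P[1]: D(K, 0b11100010) = 0b00001001.
P[2]: D(K, 0b01101110) = 0b01001111.
P[3]: D(K, 0b00100011) = 0b11101001.

P[1] = 0b00001001, P[2] = 0b01001111, P[3] = 0b11101001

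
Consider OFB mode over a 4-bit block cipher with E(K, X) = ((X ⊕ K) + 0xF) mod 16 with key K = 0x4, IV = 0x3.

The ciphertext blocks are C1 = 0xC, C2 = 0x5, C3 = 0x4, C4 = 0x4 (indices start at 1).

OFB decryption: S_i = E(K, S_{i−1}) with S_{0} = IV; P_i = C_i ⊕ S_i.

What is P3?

P3 = 0x0

P1: S = E(K, 0x3) = 0x6; 0xC ⊕ 0x6 = 0xA.
P2: S = E(K, 0x6) = 0x1; 0x5 ⊕ 0x1 = 0x4.
P3: S = E(K, 0x1) = 0x4; 0x4 ⊕ 0x4 = 0x0.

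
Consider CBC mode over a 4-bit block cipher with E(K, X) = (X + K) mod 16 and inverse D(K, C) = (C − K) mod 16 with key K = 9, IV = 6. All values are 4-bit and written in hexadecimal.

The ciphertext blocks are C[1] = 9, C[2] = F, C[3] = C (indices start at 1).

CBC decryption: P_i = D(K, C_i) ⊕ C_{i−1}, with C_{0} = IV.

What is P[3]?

P[3]: D(K, C) = 3; 3 ⊕ F = C.

P[3] = C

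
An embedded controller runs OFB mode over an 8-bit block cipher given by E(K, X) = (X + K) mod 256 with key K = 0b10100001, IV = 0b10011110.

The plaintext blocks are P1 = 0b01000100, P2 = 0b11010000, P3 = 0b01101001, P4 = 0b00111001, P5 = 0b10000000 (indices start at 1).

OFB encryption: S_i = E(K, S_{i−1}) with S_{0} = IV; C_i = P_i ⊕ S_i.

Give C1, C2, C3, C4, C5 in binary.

C1 = 0b01111011, C2 = 0b00110000, C3 = 0b11101000, C4 = 0b00011011, C5 = 0b01000011

C1: S = E(K, 0b10011110) = 0b00111111; 0b01000100 ⊕ 0b00111111 = 0b01111011.
C2: S = E(K, 0b00111111) = 0b11100000; 0b11010000 ⊕ 0b11100000 = 0b00110000.
C3: S = E(K, 0b11100000) = 0b10000001; 0b01101001 ⊕ 0b10000001 = 0b11101000.
C4: S = E(K, 0b10000001) = 0b00100010; 0b00111001 ⊕ 0b00100010 = 0b00011011.
C5: S = E(K, 0b00100010) = 0b11000011; 0b10000000 ⊕ 0b11000011 = 0b01000011.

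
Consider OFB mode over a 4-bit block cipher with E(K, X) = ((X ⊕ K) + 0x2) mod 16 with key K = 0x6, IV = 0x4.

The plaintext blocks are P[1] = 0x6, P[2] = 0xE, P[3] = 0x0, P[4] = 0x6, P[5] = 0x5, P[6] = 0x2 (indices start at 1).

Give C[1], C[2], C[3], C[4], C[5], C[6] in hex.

OFB encryption: S_i = E(K, S_{i−1}) with S_{0} = IV; C_i = P_i ⊕ S_i.
C[1]: S = E(K, 0x4) = 0x4; 0x6 ⊕ 0x4 = 0x2.
C[2]: S = E(K, 0x4) = 0x4; 0xE ⊕ 0x4 = 0xA.
C[3]: S = E(K, 0x4) = 0x4; 0x0 ⊕ 0x4 = 0x4.
C[4]: S = E(K, 0x4) = 0x4; 0x6 ⊕ 0x4 = 0x2.
C[5]: S = E(K, 0x4) = 0x4; 0x5 ⊕ 0x4 = 0x1.
C[6]: S = E(K, 0x4) = 0x4; 0x2 ⊕ 0x4 = 0x6.

C[1] = 0x2, C[2] = 0xA, C[3] = 0x4, C[4] = 0x2, C[5] = 0x1, C[6] = 0x6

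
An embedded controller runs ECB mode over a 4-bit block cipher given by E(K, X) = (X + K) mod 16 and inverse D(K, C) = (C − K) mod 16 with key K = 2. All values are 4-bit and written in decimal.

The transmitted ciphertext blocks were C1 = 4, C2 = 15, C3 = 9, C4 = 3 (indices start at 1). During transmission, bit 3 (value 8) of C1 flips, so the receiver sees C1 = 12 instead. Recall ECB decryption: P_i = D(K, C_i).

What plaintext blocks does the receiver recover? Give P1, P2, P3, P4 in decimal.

P1 = 10, P2 = 13, P3 = 7, P4 = 1

Only C1 changed, to 12. In ECB, a change in C_i affects only P_i. Decrypting the received ciphertext:
P1: D(K, 12) = 10.
P2: D(K, 15) = 13.
P3: D(K, 9) = 7.
P4: D(K, 3) = 1.
Blocks that differ from the original plaintext: P1.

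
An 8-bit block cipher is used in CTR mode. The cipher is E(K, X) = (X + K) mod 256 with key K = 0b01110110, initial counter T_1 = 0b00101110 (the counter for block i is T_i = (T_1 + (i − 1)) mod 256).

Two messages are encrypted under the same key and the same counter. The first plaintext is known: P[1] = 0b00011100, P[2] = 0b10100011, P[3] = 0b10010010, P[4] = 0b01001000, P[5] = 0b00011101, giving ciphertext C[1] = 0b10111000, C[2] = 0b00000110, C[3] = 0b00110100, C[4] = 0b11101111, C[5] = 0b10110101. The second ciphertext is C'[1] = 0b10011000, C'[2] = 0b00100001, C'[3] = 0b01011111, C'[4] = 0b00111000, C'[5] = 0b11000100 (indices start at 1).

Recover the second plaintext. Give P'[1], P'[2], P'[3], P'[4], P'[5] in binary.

In CTR with a reused counter, both messages share the same keystream S_i, so C_i ⊕ C'_i = P_i ⊕ P'_i and thus P'_i = P_i ⊕ C_i ⊕ C'_i.
P'[1]: 0b00011100 ⊕ 0b10111000 ⊕ 0b10011000 = 0b00111100.
P'[2]: 0b10100011 ⊕ 0b00000110 ⊕ 0b00100001 = 0b10000100.
P'[3]: 0b10010010 ⊕ 0b00110100 ⊕ 0b01011111 = 0b11111001.
P'[4]: 0b01001000 ⊕ 0b11101111 ⊕ 0b00111000 = 0b10011111.
P'[5]: 0b00011101 ⊕ 0b10110101 ⊕ 0b11000100 = 0b01101100.

P'[1] = 0b00111100, P'[2] = 0b10000100, P'[3] = 0b11111001, P'[4] = 0b10011111, P'[5] = 0b01101100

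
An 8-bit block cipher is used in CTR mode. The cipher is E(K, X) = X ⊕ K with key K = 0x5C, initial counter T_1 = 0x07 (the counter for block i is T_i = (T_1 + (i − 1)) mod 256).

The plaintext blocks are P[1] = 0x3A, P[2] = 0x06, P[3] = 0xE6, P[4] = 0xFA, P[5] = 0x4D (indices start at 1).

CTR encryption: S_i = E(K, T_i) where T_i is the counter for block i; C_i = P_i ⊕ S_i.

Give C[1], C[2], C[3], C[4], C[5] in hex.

C[1] = 0x61, C[2] = 0x52, C[3] = 0xB3, C[4] = 0xAC, C[5] = 0x1A

C[1]: T = 0x07, S = E(K, T) = 0x5B; 0x3A ⊕ 0x5B = 0x61.
C[2]: T = 0x08, S = E(K, T) = 0x54; 0x06 ⊕ 0x54 = 0x52.
C[3]: T = 0x09, S = E(K, T) = 0x55; 0xE6 ⊕ 0x55 = 0xB3.
C[4]: T = 0x0A, S = E(K, T) = 0x56; 0xFA ⊕ 0x56 = 0xAC.
C[5]: T = 0x0B, S = E(K, T) = 0x57; 0x4D ⊕ 0x57 = 0x1A.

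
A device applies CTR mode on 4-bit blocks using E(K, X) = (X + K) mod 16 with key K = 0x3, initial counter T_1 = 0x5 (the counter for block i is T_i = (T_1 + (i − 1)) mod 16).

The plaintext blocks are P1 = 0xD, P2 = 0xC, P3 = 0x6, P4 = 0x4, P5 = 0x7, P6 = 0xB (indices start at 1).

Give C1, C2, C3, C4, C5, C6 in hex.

CTR encryption: S_i = E(K, T_i) where T_i is the counter for block i; C_i = P_i ⊕ S_i.
C1: T = 0x5, S = E(K, T) = 0x8; 0xD ⊕ 0x8 = 0x5.
C2: T = 0x6, S = E(K, T) = 0x9; 0xC ⊕ 0x9 = 0x5.
C3: T = 0x7, S = E(K, T) = 0xA; 0x6 ⊕ 0xA = 0xC.
C4: T = 0x8, S = E(K, T) = 0xB; 0x4 ⊕ 0xB = 0xF.
C5: T = 0x9, S = E(K, T) = 0xC; 0x7 ⊕ 0xC = 0xB.
C6: T = 0xA, S = E(K, T) = 0xD; 0xB ⊕ 0xD = 0x6.

C1 = 0x5, C2 = 0x5, C3 = 0xC, C4 = 0xF, C5 = 0xB, C6 = 0x6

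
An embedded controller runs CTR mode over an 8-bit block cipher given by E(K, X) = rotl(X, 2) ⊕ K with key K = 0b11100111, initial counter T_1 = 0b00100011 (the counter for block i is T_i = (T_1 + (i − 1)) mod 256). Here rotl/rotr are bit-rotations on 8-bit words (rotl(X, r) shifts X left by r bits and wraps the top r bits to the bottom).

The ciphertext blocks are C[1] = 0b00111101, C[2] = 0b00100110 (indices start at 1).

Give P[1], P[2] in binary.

P[1] = 0b01010110, P[2] = 0b01010001

CTR decryption: S_i = E(K, T_i) where T_i is the counter for block i; P_i = C_i ⊕ S_i.
P[1]: T = 0b00100011, S = E(K, T) = 0b01101011; 0b00111101 ⊕ 0b01101011 = 0b01010110.
P[2]: T = 0b00100100, S = E(K, T) = 0b01110111; 0b00100110 ⊕ 0b01110111 = 0b01010001.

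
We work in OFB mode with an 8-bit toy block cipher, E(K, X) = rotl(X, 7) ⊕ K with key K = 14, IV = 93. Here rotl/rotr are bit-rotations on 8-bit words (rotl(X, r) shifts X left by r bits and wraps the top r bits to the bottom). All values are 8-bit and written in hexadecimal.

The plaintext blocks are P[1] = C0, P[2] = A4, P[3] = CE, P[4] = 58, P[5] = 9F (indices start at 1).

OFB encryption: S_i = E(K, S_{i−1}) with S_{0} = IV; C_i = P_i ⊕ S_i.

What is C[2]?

C[2] = 5E

C[1]: S = E(K, 93) = DD; C0 ⊕ DD = 1D.
C[2]: S = E(K, DD) = FA; A4 ⊕ FA = 5E.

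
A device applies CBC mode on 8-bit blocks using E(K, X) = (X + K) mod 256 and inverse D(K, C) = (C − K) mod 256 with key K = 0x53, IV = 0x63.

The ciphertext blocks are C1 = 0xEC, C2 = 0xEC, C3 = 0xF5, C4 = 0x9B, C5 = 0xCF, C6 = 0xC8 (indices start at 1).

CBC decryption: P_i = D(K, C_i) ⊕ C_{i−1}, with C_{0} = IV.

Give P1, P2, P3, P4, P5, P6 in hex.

P1: D(K, 0xEC) = 0x99; 0x99 ⊕ 0x63 = 0xFA.
P2: D(K, 0xEC) = 0x99; 0x99 ⊕ 0xEC = 0x75.
P3: D(K, 0xF5) = 0xA2; 0xA2 ⊕ 0xEC = 0x4E.
P4: D(K, 0x9B) = 0x48; 0x48 ⊕ 0xF5 = 0xBD.
P5: D(K, 0xCF) = 0x7C; 0x7C ⊕ 0x9B = 0xE7.
P6: D(K, 0xC8) = 0x75; 0x75 ⊕ 0xCF = 0xBA.

P1 = 0xFA, P2 = 0x75, P3 = 0x4E, P4 = 0xBD, P5 = 0xE7, P6 = 0xBA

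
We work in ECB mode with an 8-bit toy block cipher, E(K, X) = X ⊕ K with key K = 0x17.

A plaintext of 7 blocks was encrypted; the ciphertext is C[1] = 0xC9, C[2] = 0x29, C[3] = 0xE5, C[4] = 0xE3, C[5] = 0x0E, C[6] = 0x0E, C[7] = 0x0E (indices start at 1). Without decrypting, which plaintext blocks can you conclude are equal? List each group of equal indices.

ECB encrypts each block independently with the same key, so equal ciphertext blocks imply equal plaintext blocks.
C[5] = C[6] = C[7] = 0x0E, so P[5] = P[6] = P[7].

P[5] = P[6] = P[7]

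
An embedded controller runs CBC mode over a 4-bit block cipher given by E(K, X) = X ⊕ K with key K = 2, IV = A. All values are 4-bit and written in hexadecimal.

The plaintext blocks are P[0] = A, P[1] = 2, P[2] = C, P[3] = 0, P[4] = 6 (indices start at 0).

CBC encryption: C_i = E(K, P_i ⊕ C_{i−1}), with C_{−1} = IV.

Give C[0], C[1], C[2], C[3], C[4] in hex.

C[0] = 2, C[1] = 2, C[2] = C, C[3] = E, C[4] = A

C[0]: P[0] ⊕ A = 0; E(K, 0) = 2.
C[1]: P[1] ⊕ 2 = 0; E(K, 0) = 2.
C[2]: P[2] ⊕ 2 = E; E(K, E) = C.
C[3]: P[3] ⊕ C = C; E(K, C) = E.
C[4]: P[4] ⊕ E = 8; E(K, 8) = A.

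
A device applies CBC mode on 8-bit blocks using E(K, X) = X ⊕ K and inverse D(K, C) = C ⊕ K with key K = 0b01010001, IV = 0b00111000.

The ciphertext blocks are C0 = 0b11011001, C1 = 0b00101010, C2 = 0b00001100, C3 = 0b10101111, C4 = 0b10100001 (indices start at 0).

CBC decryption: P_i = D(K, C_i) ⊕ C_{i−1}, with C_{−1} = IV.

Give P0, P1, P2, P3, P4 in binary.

P0 = 0b10110000, P1 = 0b10100010, P2 = 0b01110111, P3 = 0b11110010, P4 = 0b01011111

P0: D(K, 0b11011001) = 0b10001000; 0b10001000 ⊕ 0b00111000 = 0b10110000.
P1: D(K, 0b00101010) = 0b01111011; 0b01111011 ⊕ 0b11011001 = 0b10100010.
P2: D(K, 0b00001100) = 0b01011101; 0b01011101 ⊕ 0b00101010 = 0b01110111.
P3: D(K, 0b10101111) = 0b11111110; 0b11111110 ⊕ 0b00001100 = 0b11110010.
P4: D(K, 0b10100001) = 0b11110000; 0b11110000 ⊕ 0b10101111 = 0b01011111.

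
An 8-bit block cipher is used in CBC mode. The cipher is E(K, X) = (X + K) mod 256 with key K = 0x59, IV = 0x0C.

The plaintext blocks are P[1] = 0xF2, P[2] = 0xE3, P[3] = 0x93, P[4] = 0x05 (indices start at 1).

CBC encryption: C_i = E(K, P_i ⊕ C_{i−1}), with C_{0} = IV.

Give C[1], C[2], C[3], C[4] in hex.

C[1] = 0x57, C[2] = 0x0D, C[3] = 0xF7, C[4] = 0x4B

C[1]: P[1] ⊕ 0x0C = 0xFE; E(K, 0xFE) = 0x57.
C[2]: P[2] ⊕ 0x57 = 0xB4; E(K, 0xB4) = 0x0D.
C[3]: P[3] ⊕ 0x0D = 0x9E; E(K, 0x9E) = 0xF7.
C[4]: P[4] ⊕ 0xF7 = 0xF2; E(K, 0xF2) = 0x4B.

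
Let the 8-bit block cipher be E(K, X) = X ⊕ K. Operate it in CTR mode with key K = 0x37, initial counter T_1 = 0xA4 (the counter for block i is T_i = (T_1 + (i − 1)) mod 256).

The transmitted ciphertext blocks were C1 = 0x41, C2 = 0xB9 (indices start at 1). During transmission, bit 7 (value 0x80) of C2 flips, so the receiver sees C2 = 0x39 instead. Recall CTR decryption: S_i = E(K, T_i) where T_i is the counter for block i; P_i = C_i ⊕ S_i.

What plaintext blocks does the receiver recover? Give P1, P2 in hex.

Only C2 changed, to 0x39. In CTR, a change in C_i flips the same bit in P_i only; the keystream is unaffected. Decrypting the received ciphertext:
P1: T = 0xA4, S = E(K, T) = 0x93; 0x41 ⊕ 0x93 = 0xD2.
P2: T = 0xA5, S = E(K, T) = 0x92; 0x39 ⊕ 0x92 = 0xAB.
Blocks that differ from the original plaintext: P2.

P1 = 0xD2, P2 = 0xAB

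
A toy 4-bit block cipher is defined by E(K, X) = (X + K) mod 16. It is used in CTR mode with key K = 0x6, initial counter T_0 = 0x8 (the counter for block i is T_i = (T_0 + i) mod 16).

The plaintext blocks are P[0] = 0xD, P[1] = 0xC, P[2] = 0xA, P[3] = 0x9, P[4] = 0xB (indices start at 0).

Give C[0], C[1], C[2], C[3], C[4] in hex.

C[0] = 0x3, C[1] = 0x3, C[2] = 0xA, C[3] = 0x8, C[4] = 0x9

CTR encryption: S_i = E(K, T_i) where T_i is the counter for block i; C_i = P_i ⊕ S_i.
C[0]: T = 0x8, S = E(K, T) = 0xE; 0xD ⊕ 0xE = 0x3.
C[1]: T = 0x9, S = E(K, T) = 0xF; 0xC ⊕ 0xF = 0x3.
C[2]: T = 0xA, S = E(K, T) = 0x0; 0xA ⊕ 0x0 = 0xA.
C[3]: T = 0xB, S = E(K, T) = 0x1; 0x9 ⊕ 0x1 = 0x8.
C[4]: T = 0xC, S = E(K, T) = 0x2; 0xB ⊕ 0x2 = 0x9.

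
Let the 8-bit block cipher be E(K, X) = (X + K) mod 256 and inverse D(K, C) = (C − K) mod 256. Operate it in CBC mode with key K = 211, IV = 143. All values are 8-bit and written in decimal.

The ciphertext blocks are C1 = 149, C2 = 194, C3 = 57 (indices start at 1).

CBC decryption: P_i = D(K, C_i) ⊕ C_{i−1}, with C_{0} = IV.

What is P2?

P2 = 122

P2: D(K, 194) = 239; 239 ⊕ 149 = 122.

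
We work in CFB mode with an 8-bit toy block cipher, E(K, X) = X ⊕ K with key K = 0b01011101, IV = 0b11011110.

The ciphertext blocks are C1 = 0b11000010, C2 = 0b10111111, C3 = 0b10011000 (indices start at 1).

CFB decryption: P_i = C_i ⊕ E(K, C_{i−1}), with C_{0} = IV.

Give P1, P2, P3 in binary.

P1 = 0b01000001, P2 = 0b00100000, P3 = 0b01111010

P1: E(K, 0b11011110) = 0b10000011; 0b11000010 ⊕ 0b10000011 = 0b01000001.
P2: E(K, 0b11000010) = 0b10011111; 0b10111111 ⊕ 0b10011111 = 0b00100000.
P3: E(K, 0b10111111) = 0b11100010; 0b10011000 ⊕ 0b11100010 = 0b01111010.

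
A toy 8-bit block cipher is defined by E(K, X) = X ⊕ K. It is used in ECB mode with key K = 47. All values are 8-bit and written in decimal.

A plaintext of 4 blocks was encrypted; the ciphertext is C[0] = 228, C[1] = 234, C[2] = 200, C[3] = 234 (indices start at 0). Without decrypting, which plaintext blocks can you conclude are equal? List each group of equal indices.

ECB encrypts each block independently with the same key, so equal ciphertext blocks imply equal plaintext blocks.
C[1] = C[3] = 234, so P[1] = P[3].

P[1] = P[3]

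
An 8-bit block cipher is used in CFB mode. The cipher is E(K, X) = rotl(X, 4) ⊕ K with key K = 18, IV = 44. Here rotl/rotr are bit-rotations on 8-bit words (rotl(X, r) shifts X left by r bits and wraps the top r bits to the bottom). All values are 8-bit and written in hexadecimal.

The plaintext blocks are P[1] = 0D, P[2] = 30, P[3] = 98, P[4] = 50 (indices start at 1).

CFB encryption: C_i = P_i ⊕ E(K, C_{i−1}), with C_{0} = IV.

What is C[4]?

C[4] = 7D

C[1]: E(K, 44) = 5C; 0D ⊕ 5C = 51.
C[2]: E(K, 51) = 0D; 30 ⊕ 0D = 3D.
C[3]: E(K, 3D) = CB; 98 ⊕ CB = 53.
C[4]: E(K, 53) = 2D; 50 ⊕ 2D = 7D.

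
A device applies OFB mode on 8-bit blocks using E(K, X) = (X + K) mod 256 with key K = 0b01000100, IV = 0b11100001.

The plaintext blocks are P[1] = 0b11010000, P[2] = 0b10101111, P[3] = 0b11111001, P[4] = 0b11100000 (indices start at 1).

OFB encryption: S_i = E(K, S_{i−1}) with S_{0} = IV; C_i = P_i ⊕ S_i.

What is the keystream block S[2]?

0b01101001

C[1]: S = E(K, 0b11100001) = 0b00100101; 0b11010000 ⊕ 0b00100101 = 0b11110101.
C[2]: S = E(K, 0b00100101) = 0b01101001; 0b10101111 ⊕ 0b01101001 = 0b11000110.
So S[2] = 0b01101001.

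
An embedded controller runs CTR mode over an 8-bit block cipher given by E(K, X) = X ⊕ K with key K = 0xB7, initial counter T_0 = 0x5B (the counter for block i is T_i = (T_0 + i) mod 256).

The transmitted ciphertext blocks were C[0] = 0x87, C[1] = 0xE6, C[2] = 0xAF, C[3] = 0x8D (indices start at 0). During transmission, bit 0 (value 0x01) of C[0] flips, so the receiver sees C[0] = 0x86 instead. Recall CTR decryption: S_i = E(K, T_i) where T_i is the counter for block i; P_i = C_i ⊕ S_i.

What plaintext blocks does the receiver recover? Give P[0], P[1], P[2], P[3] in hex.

Only C[0] changed, to 0x86. In CTR, a change in C_i flips the same bit in P_i only; the keystream is unaffected. Decrypting the received ciphertext:
P[0]: T = 0x5B, S = E(K, T) = 0xEC; 0x86 ⊕ 0xEC = 0x6A.
P[1]: T = 0x5C, S = E(K, T) = 0xEB; 0xE6 ⊕ 0xEB = 0x0D.
P[2]: T = 0x5D, S = E(K, T) = 0xEA; 0xAF ⊕ 0xEA = 0x45.
P[3]: T = 0x5E, S = E(K, T) = 0xE9; 0x8D ⊕ 0xE9 = 0x64.
Blocks that differ from the original plaintext: P[0].

P[0] = 0x6A, P[1] = 0x0D, P[2] = 0x45, P[3] = 0x64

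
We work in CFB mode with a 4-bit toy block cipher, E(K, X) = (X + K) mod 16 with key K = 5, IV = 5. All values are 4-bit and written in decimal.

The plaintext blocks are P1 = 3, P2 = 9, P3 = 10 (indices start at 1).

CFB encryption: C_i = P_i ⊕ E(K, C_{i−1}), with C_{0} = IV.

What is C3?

C3 = 6

C1: E(K, 5) = 10; 3 ⊕ 10 = 9.
C2: E(K, 9) = 14; 9 ⊕ 14 = 7.
C3: E(K, 7) = 12; 10 ⊕ 12 = 6.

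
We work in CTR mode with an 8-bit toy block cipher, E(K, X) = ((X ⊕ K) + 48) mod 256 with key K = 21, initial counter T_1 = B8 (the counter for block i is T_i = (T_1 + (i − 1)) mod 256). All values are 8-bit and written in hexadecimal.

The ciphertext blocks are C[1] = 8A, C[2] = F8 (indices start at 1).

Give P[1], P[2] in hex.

P[1] = 6B, P[2] = 18

CTR decryption: S_i = E(K, T_i) where T_i is the counter for block i; P_i = C_i ⊕ S_i.
P[1]: T = B8, S = E(K, T) = E1; 8A ⊕ E1 = 6B.
P[2]: T = B9, S = E(K, T) = E0; F8 ⊕ E0 = 18.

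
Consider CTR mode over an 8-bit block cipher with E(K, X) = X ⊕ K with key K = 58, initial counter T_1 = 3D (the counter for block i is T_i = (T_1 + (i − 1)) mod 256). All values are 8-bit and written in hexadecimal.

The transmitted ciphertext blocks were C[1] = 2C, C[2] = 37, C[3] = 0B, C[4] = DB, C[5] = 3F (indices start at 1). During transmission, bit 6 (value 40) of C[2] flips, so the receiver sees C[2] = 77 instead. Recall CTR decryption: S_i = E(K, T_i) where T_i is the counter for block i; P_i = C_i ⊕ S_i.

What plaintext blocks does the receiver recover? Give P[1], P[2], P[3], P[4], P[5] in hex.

Only C[2] changed, to 77. In CTR, a change in C_i flips the same bit in P_i only; the keystream is unaffected. Decrypting the received ciphertext:
P[1]: T = 3D, S = E(K, T) = 65; 2C ⊕ 65 = 49.
P[2]: T = 3E, S = E(K, T) = 66; 77 ⊕ 66 = 11.
P[3]: T = 3F, S = E(K, T) = 67; 0B ⊕ 67 = 6C.
P[4]: T = 40, S = E(K, T) = 18; DB ⊕ 18 = C3.
P[5]: T = 41, S = E(K, T) = 19; 3F ⊕ 19 = 26.
Blocks that differ from the original plaintext: P[2].

P[1] = 49, P[2] = 11, P[3] = 6C, P[4] = C3, P[5] = 26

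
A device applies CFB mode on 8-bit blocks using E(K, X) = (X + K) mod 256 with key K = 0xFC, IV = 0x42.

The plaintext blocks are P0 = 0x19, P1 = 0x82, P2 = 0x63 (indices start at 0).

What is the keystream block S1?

CFB encryption: C_i = P_i ⊕ E(K, C_{i−1}), with C_{−1} = IV.
C0: E(K, 0x42) = 0x3E; 0x19 ⊕ 0x3E = 0x27.
C1: E(K, 0x27) = 0x23; 0x82 ⊕ 0x23 = 0xA1.
So S1 = 0x23.

0x23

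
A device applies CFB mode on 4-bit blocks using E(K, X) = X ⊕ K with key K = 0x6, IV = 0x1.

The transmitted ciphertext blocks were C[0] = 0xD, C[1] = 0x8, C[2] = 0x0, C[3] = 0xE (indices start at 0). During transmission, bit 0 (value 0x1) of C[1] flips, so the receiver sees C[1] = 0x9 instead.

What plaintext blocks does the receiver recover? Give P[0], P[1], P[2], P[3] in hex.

CFB decryption: P_i = C_i ⊕ E(K, C_{i−1}), with C_{−1} = IV.
Only C[1] changed, to 0x9. In CFB, a change in C_i flips the same bit in P_i and garbles P_{i+1}. Decrypting the received ciphertext:
P[0]: E(K, 0x1) = 0x7; 0xD ⊕ 0x7 = 0xA.
P[1]: E(K, 0xD) = 0xB; 0x9 ⊕ 0xB = 0x2.
P[2]: E(K, 0x9) = 0xF; 0x0 ⊕ 0xF = 0xF.
P[3]: E(K, 0x0) = 0x6; 0xE ⊕ 0x6 = 0x8.
Blocks that differ from the original plaintext: P[1], P[2].

P[0] = 0xA, P[1] = 0x2, P[2] = 0xF, P[3] = 0x8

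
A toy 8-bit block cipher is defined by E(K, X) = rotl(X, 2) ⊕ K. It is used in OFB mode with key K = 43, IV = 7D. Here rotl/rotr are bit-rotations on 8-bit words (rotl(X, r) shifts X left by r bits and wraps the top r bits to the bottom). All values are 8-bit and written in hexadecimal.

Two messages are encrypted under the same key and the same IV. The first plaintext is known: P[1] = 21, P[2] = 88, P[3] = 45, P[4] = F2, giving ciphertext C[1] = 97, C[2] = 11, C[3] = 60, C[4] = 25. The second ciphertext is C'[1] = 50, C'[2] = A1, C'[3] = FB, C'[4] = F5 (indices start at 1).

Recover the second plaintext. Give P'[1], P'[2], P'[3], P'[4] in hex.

In OFB with a reused IV, both messages share the same keystream S_i, so C_i ⊕ C'_i = P_i ⊕ P'_i and thus P'_i = P_i ⊕ C_i ⊕ C'_i.
P'[1]: 21 ⊕ 97 ⊕ 50 = E6.
P'[2]: 88 ⊕ 11 ⊕ A1 = 38.
P'[3]: 45 ⊕ 60 ⊕ FB = DE.
P'[4]: F2 ⊕ 25 ⊕ F5 = 22.

P'[1] = E6, P'[2] = 38, P'[3] = DE, P'[4] = 22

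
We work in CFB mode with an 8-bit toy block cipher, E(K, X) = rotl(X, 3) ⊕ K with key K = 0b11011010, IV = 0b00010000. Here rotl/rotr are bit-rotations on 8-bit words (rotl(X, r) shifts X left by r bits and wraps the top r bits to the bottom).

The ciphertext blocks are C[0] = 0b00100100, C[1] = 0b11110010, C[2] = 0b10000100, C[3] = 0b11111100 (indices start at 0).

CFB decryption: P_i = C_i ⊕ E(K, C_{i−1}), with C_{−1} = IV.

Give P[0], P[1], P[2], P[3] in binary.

P[0] = 0b01111110, P[1] = 0b00001001, P[2] = 0b11001001, P[3] = 0b00000010

P[0]: E(K, 0b00010000) = 0b01011010; 0b00100100 ⊕ 0b01011010 = 0b01111110.
P[1]: E(K, 0b00100100) = 0b11111011; 0b11110010 ⊕ 0b11111011 = 0b00001001.
P[2]: E(K, 0b11110010) = 0b01001101; 0b10000100 ⊕ 0b01001101 = 0b11001001.
P[3]: E(K, 0b10000100) = 0b11111110; 0b11111100 ⊕ 0b11111110 = 0b00000010.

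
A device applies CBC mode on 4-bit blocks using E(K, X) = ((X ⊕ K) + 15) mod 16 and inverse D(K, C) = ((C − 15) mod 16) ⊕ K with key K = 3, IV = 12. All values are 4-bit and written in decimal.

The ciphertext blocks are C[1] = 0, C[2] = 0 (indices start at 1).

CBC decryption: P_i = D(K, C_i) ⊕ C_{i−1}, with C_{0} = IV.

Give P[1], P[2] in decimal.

P[1]: D(K, 0) = 2; 2 ⊕ 12 = 14.
P[2]: D(K, 0) = 2; 2 ⊕ 0 = 2.

P[1] = 14, P[2] = 2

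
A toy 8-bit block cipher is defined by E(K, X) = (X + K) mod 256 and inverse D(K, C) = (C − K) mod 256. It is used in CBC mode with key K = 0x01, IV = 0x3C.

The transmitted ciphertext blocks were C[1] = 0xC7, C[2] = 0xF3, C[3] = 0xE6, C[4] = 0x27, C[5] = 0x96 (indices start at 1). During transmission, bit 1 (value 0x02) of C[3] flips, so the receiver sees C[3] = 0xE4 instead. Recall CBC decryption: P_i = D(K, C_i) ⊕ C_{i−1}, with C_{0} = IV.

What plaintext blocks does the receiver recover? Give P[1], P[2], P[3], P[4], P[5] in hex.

Only C[3] changed, to 0xE4. In CBC, a change in C_i garbles P_i and flips the same bit in P_{i+1}. Decrypting the received ciphertext:
P[1]: D(K, 0xC7) = 0xC6; 0xC6 ⊕ 0x3C = 0xFA.
P[2]: D(K, 0xF3) = 0xF2; 0xF2 ⊕ 0xC7 = 0x35.
P[3]: D(K, 0xE4) = 0xE3; 0xE3 ⊕ 0xF3 = 0x10.
P[4]: D(K, 0x27) = 0x26; 0x26 ⊕ 0xE4 = 0xC2.
P[5]: D(K, 0x96) = 0x95; 0x95 ⊕ 0x27 = 0xB2.
Blocks that differ from the original plaintext: P[3], P[4].

P[1] = 0xFA, P[2] = 0x35, P[3] = 0x10, P[4] = 0xC2, P[5] = 0xB2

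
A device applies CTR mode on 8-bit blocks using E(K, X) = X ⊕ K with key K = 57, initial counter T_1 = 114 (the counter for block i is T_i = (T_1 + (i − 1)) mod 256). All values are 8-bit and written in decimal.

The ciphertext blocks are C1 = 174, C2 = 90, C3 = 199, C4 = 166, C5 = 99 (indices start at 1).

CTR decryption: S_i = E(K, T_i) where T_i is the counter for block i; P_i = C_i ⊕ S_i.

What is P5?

P5 = 44

P5: T = 118, S = E(K, T) = 79; 99 ⊕ 79 = 44.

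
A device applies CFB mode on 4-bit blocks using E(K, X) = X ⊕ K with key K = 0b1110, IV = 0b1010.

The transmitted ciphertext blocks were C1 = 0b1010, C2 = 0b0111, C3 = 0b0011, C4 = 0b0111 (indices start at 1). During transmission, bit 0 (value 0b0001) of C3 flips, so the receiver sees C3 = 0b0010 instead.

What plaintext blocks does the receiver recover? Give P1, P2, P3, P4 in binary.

P1 = 0b1110, P2 = 0b0011, P3 = 0b1011, P4 = 0b1011

CFB decryption: P_i = C_i ⊕ E(K, C_{i−1}), with C_{0} = IV.
Only C3 changed, to 0b0010. In CFB, a change in C_i flips the same bit in P_i and garbles P_{i+1}. Decrypting the received ciphertext:
P1: E(K, 0b1010) = 0b0100; 0b1010 ⊕ 0b0100 = 0b1110.
P2: E(K, 0b1010) = 0b0100; 0b0111 ⊕ 0b0100 = 0b0011.
P3: E(K, 0b0111) = 0b1001; 0b0010 ⊕ 0b1001 = 0b1011.
P4: E(K, 0b0010) = 0b1100; 0b0111 ⊕ 0b1100 = 0b1011.
Blocks that differ from the original plaintext: P3, P4.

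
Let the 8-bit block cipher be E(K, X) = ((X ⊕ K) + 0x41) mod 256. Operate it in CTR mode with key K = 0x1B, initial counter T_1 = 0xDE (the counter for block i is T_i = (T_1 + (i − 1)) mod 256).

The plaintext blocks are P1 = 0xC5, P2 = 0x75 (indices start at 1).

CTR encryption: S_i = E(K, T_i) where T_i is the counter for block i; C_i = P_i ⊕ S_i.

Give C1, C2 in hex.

C1: T = 0xDE, S = E(K, T) = 0x06; 0xC5 ⊕ 0x06 = 0xC3.
C2: T = 0xDF, S = E(K, T) = 0x05; 0x75 ⊕ 0x05 = 0x70.

C1 = 0xC3, C2 = 0x70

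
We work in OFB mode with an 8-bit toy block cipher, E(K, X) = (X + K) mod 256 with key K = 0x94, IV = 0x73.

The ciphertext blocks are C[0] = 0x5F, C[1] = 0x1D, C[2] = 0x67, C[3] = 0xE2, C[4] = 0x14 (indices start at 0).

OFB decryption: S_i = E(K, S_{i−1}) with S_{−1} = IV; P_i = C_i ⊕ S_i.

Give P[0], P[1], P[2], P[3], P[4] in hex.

P[0] = 0x58, P[1] = 0x86, P[2] = 0x48, P[3] = 0x21, P[4] = 0x43

P[0]: S = E(K, 0x73) = 0x07; 0x5F ⊕ 0x07 = 0x58.
P[1]: S = E(K, 0x07) = 0x9B; 0x1D ⊕ 0x9B = 0x86.
P[2]: S = E(K, 0x9B) = 0x2F; 0x67 ⊕ 0x2F = 0x48.
P[3]: S = E(K, 0x2F) = 0xC3; 0xE2 ⊕ 0xC3 = 0x21.
P[4]: S = E(K, 0xC3) = 0x57; 0x14 ⊕ 0x57 = 0x43.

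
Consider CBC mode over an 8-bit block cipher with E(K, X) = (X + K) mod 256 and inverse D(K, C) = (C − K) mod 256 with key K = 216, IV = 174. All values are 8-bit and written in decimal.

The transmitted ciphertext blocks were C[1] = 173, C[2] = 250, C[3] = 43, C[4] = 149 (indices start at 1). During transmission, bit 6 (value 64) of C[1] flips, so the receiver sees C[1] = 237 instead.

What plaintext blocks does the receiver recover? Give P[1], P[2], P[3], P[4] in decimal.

CBC decryption: P_i = D(K, C_i) ⊕ C_{i−1}, with C_{0} = IV.
Only C[1] changed, to 237. In CBC, a change in C_i garbles P_i and flips the same bit in P_{i+1}. Decrypting the received ciphertext:
P[1]: D(K, 237) = 21; 21 ⊕ 174 = 187.
P[2]: D(K, 250) = 34; 34 ⊕ 237 = 207.
P[3]: D(K, 43) = 83; 83 ⊕ 250 = 169.
P[4]: D(K, 149) = 189; 189 ⊕ 43 = 150.
Blocks that differ from the original plaintext: P[1], P[2].

P[1] = 187, P[2] = 207, P[3] = 169, P[4] = 150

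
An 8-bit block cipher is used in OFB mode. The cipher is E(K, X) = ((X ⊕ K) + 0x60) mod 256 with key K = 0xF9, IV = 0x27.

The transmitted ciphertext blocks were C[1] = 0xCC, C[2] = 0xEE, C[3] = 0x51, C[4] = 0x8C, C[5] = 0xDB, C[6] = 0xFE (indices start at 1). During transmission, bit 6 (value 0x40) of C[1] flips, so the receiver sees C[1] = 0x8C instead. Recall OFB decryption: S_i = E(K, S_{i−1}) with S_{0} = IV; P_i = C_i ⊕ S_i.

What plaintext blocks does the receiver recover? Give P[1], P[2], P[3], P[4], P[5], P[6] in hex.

P[1] = 0xB2, P[2] = 0xC9, P[3] = 0x6F, P[4] = 0xAB, P[5] = 0xE5, P[6] = 0xD9

Only C[1] changed, to 0x8C. In OFB, a change in C_i flips the same bit in P_i only; the keystream is unaffected. Decrypting the received ciphertext:
P[1]: S = E(K, 0x27) = 0x3E; 0x8C ⊕ 0x3E = 0xB2.
P[2]: S = E(K, 0x3E) = 0x27; 0xEE ⊕ 0x27 = 0xC9.
P[3]: S = E(K, 0x27) = 0x3E; 0x51 ⊕ 0x3E = 0x6F.
P[4]: S = E(K, 0x3E) = 0x27; 0x8C ⊕ 0x27 = 0xAB.
P[5]: S = E(K, 0x27) = 0x3E; 0xDB ⊕ 0x3E = 0xE5.
P[6]: S = E(K, 0x3E) = 0x27; 0xFE ⊕ 0x27 = 0xD9.
Blocks that differ from the original plaintext: P[1].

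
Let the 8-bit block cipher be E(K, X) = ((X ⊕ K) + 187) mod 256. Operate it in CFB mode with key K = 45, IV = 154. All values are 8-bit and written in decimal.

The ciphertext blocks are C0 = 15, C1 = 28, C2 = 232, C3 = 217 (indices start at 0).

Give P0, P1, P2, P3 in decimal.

P0 = 125, P1 = 193, P2 = 4, P3 = 89

CFB decryption: P_i = C_i ⊕ E(K, C_{i−1}), with C_{−1} = IV.
P0: E(K, 154) = 114; 15 ⊕ 114 = 125.
P1: E(K, 15) = 221; 28 ⊕ 221 = 193.
P2: E(K, 28) = 236; 232 ⊕ 236 = 4.
P3: E(K, 232) = 128; 217 ⊕ 128 = 89.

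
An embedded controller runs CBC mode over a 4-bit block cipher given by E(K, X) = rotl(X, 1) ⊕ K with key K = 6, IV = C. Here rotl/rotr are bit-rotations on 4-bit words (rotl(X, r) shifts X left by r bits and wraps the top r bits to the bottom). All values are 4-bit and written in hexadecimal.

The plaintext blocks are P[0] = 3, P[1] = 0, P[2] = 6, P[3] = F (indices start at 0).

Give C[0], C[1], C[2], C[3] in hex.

CBC encryption: C_i = E(K, P_i ⊕ C_{i−1}), with C_{−1} = IV.
C[0]: P[0] ⊕ C = F; E(K, F) = 9.
C[1]: P[1] ⊕ 9 = 9; E(K, 9) = 5.
C[2]: P[2] ⊕ 5 = 3; E(K, 3) = 0.
C[3]: P[3] ⊕ 0 = F; E(K, F) = 9.

C[0] = 9, C[1] = 5, C[2] = 0, C[3] = 9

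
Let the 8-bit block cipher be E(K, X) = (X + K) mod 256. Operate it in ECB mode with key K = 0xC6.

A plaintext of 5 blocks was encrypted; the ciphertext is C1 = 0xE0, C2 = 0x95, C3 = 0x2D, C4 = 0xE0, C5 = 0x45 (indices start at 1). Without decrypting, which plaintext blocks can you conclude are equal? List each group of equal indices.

ECB encrypts each block independently with the same key, so equal ciphertext blocks imply equal plaintext blocks.
C1 = C4 = 0xE0, so P1 = P4.

P1 = P4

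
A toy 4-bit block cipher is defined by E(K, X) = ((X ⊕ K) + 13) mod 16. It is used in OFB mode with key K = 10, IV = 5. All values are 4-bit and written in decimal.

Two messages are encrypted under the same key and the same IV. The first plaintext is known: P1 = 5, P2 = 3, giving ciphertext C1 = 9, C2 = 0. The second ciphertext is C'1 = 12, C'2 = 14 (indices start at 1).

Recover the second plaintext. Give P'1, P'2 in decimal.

P'1 = 0, P'2 = 13

In OFB with a reused IV, both messages share the same keystream S_i, so C_i ⊕ C'_i = P_i ⊕ P'_i and thus P'_i = P_i ⊕ C_i ⊕ C'_i.
P'1: 5 ⊕ 9 ⊕ 12 = 0.
P'2: 3 ⊕ 0 ⊕ 14 = 13.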